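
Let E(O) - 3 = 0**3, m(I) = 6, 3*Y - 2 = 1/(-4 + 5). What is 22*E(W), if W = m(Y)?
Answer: 66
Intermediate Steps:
Y = 1 (Y = 2/3 + 1/(3*(-4 + 5)) = 2/3 + (1/3)/1 = 2/3 + (1/3)*1 = 2/3 + 1/3 = 1)
W = 6
E(O) = 3 (E(O) = 3 + 0**3 = 3 + 0 = 3)
22*E(W) = 22*3 = 66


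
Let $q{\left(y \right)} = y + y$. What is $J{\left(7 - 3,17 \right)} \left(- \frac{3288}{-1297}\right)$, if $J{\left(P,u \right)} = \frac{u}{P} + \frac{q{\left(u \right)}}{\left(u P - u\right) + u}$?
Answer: $\frac{15618}{1297} \approx 12.042$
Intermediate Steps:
$q{\left(y \right)} = 2 y$
$J{\left(P,u \right)} = \frac{2}{P} + \frac{u}{P}$ ($J{\left(P,u \right)} = \frac{u}{P} + \frac{2 u}{\left(u P - u\right) + u} = \frac{u}{P} + \frac{2 u}{\left(P u - u\right) + u} = \frac{u}{P} + \frac{2 u}{\left(- u + P u\right) + u} = \frac{u}{P} + \frac{2 u}{P u} = \frac{u}{P} + 2 u \frac{1}{P u} = \frac{u}{P} + \frac{2}{P} = \frac{2}{P} + \frac{u}{P}$)
$J{\left(7 - 3,17 \right)} \left(- \frac{3288}{-1297}\right) = \frac{2 + 17}{7 - 3} \left(- \frac{3288}{-1297}\right) = \frac{1}{7 - 3} \cdot 19 \left(\left(-3288\right) \left(- \frac{1}{1297}\right)\right) = \frac{1}{4} \cdot 19 \cdot \frac{3288}{1297} = \frac{19}{4} \cdot \frac{3288}{1297} = \frac{15618}{1297}$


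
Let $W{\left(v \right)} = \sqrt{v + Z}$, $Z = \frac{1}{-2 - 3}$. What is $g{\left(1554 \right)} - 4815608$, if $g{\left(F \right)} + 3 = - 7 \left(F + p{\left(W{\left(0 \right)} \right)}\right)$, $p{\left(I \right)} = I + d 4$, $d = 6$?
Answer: $-4826657 - \frac{7 i \sqrt{5}}{5} \approx -4.8267 \cdot 10^{6} - 3.1305 i$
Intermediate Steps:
$Z = - \frac{1}{5}$ ($Z = \frac{1}{-5} = - \frac{1}{5} \approx -0.2$)
$W{\left(v \right)} = \sqrt{- \frac{1}{5} + v}$ ($W{\left(v \right)} = \sqrt{v - \frac{1}{5}} = \sqrt{- \frac{1}{5} + v}$)
$p{\left(I \right)} = 24 + I$ ($p{\left(I \right)} = I + 6 \cdot 4 = I + 24 = 24 + I$)
$g{\left(F \right)} = -171 - 7 F - \frac{7 i \sqrt{5}}{5}$ ($g{\left(F \right)} = -3 - 7 \left(F + \left(24 + \frac{\sqrt{-5 + 25 \cdot 0}}{5}\right)\right) = -3 - 7 \left(F + \left(24 + \frac{\sqrt{-5 + 0}}{5}\right)\right) = -3 - 7 \left(F + \left(24 + \frac{\sqrt{-5}}{5}\right)\right) = -3 - 7 \left(F + \left(24 + \frac{i \sqrt{5}}{5}\right)\right) = -3 - 7 \left(24 + F + \frac{i \sqrt{5}}{5}\right) = -3 - \left(168 + 7 F + \frac{7 i \sqrt{5}}{5}\right) = -171 - 7 F - \frac{7 i \sqrt{5}}{5}$)
$g{\left(1554 \right)} - 4815608 = \left(-171 - 10878 - \frac{7 i \sqrt{5}}{5}\right) - 4815608 = \left(-11049 - \frac{7 i \sqrt{5}}{5}\right) - 4815608 = -4826657 - \frac{7 i \sqrt{5}}{5}$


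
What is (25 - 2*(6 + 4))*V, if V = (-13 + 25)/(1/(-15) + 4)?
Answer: 900/59 ≈ 15.254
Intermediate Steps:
V = 180/59 (V = 12/(1*(-1/15) + 4) = 12/(-1/15 + 4) = 12/(59/15) = 12*(15/59) = 180/59 ≈ 3.0508)
(25 - 2*(6 + 4))*V = (25 - 2*(6 + 4))*(180/59) = (25 - 2*10)*(180/59) = (25 - 20)*(180/59) = 5*(180/59) = 900/59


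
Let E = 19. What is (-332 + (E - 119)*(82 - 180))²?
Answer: 89643024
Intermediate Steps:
(-332 + (E - 119)*(82 - 180))² = (-332 + (19 - 119)*(82 - 180))² = (-332 - 100*(-98))² = (-332 + 9800)² = 9468² = 89643024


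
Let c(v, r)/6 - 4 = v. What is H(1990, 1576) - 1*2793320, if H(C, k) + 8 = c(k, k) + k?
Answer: -2782272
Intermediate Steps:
c(v, r) = 24 + 6*v
H(C, k) = 16 + 7*k (H(C, k) = -8 + ((24 + 6*k) + k) = -8 + (24 + 7*k) = 16 + 7*k)
H(1990, 1576) - 1*2793320 = (16 + 7*1576) - 1*2793320 = (16 + 11032) - 2793320 = 11048 - 2793320 = -2782272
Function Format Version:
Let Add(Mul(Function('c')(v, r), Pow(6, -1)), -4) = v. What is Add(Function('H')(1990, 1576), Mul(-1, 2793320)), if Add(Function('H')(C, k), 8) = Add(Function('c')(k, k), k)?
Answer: -2782272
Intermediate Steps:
Function('c')(v, r) = Add(24, Mul(6, v))
Function('H')(C, k) = Add(16, Mul(7, k)) (Function('H')(C, k) = Add(-8, Add(Add(24, Mul(6, k)), k)) = Add(-8, Add(24, Mul(7, k))) = Add(16, Mul(7, k)))
Add(Function('H')(1990, 1576), Mul(-1, 2793320)) = Add(Add(16, Mul(7, 1576)), Mul(-1, 2793320)) = Add(Add(16, 11032), -2793320) = Add(11048, -2793320) = -2782272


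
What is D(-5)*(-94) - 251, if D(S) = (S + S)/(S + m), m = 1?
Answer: -486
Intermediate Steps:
D(S) = 2*S/(1 + S) (D(S) = (S + S)/(S + 1) = (2*S)/(1 + S) = 2*S/(1 + S))
D(-5)*(-94) - 251 = (2*(-5)/(1 - 5))*(-94) - 251 = (2*(-5)/(-4))*(-94) - 251 = (2*(-5)*(-1/4))*(-94) - 251 = (5/2)*(-94) - 251 = -235 - 251 = -486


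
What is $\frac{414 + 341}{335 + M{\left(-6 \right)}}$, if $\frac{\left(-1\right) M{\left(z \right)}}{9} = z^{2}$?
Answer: $\frac{755}{11} \approx 68.636$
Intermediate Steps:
$M{\left(z \right)} = - 9 z^{2}$
$\frac{414 + 341}{335 + M{\left(-6 \right)}} = \frac{414 + 341}{335 - 9 \left(-6\right)^{2}} = \frac{755}{335 - 324} = \frac{755}{11}$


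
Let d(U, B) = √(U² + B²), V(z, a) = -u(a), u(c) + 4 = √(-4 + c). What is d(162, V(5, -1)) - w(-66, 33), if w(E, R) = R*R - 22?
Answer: -1067 + √(26255 - 8*I*√5) ≈ -904.97 - 0.0552*I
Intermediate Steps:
u(c) = -4 + √(-4 + c)
w(E, R) = -22 + R² (w(E, R) = R² - 22 = -22 + R²)
V(z, a) = 4 - √(-4 + a) (V(z, a) = -(-4 + √(-4 + a)) = 4 - √(-4 + a))
d(U, B) = √(B² + U²)
d(162, V(5, -1)) - w(-66, 33) = √((4 - √(-4 - 1))² + 162²) - (-22 + 33²) = √((4 - √(-5))² + 26244) - (-22 + 1089) = √((4 - I*√5)² + 26244) - 1*1067 = √((4 - I*√5)² + 26244) - 1067 = √(26244 + (4 - I*√5)²) - 1067 = -1067 + √(26244 + (4 - I*√5)²)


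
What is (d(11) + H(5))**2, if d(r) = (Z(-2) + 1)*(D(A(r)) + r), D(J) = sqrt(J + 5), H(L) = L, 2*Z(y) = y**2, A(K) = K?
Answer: 2500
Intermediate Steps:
Z(y) = y**2/2
D(J) = sqrt(5 + J)
d(r) = 3*r + 3*sqrt(5 + r) (d(r) = ((1/2)*(-2)**2 + 1)*(sqrt(5 + r) + r) = ((1/2)*4 + 1)*(r + sqrt(5 + r)) = (2 + 1)*(r + sqrt(5 + r)) = 3*(r + sqrt(5 + r)) = 3*r + 3*sqrt(5 + r))
(d(11) + H(5))**2 = ((3*11 + 3*sqrt(5 + 11)) + 5)**2 = ((33 + 3*sqrt(16)) + 5)**2 = ((33 + 3*4) + 5)**2 = ((33 + 12) + 5)**2 = (45 + 5)**2 = 50**2 = 2500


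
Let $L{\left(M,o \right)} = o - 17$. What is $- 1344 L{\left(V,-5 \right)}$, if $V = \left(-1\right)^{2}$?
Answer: $29568$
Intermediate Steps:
$V = 1$
$L{\left(M,o \right)} = -17 + o$
$- 1344 L{\left(V,-5 \right)} = - 1344 \left(-17 - 5\right) = \left(-1344\right) \left(-22\right) = 29568$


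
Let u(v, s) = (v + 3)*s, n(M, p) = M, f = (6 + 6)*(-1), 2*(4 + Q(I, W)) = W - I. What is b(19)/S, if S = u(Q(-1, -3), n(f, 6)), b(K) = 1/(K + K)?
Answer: 1/912 ≈ 0.0010965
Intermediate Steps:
Q(I, W) = -4 + W/2 - I/2 (Q(I, W) = -4 + (W - I)/2 = -4 + (W/2 - I/2) = -4 + W/2 - I/2)
f = -12 (f = 12*(-1) = -12)
b(K) = 1/(2*K)
u(v, s) = s*(3 + v) (u(v, s) = (3 + v)*s = s*(3 + v))
S = 24 (S = -12*(3 + (-4 + (½)*(-3) - ½*(-1))) = -12*(3 + (-4 - 3/2 + ½)) = -12*(3 - 5) = -12*(-2) = 24)
b(19)/S = ((½)/19)/24 = ((½)*(1/19))*(1/24) = (1/38)*(1/24) = 1/912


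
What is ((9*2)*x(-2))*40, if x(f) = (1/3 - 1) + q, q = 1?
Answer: 240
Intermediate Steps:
x(f) = ⅓ (x(f) = (1/3 - 1) + 1 = (⅓ - 1) + 1 = -⅔ + 1 = ⅓)
((9*2)*x(-2))*40 = ((9*2)*(⅓))*40 = (18*(⅓))*40 = 6*40 = 240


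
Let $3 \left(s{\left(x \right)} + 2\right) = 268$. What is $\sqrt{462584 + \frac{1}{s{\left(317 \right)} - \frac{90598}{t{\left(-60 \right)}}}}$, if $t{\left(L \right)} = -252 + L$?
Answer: $\frac{2 \sqrt{44612628267459}}{19641} \approx 680.13$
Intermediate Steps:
$s{\left(x \right)} = \frac{262}{3}$ ($s{\left(x \right)} = -2 + \frac{1}{3} \cdot 268 = -2 + \frac{268}{3} = \frac{262}{3}$)
$\sqrt{462584 + \frac{1}{s{\left(317 \right)} - \frac{90598}{t{\left(-60 \right)}}}} = \sqrt{462584 + \frac{1}{\frac{262}{3} - \frac{90598}{-252 - 60}}} = \sqrt{462584 + \frac{1}{\frac{262}{3} - \frac{90598}{-312}}} = \sqrt{462584 + \frac{1}{\frac{262}{3} - - \frac{45299}{156}}} = \sqrt{462584 + \frac{1}{\frac{262}{3} + \frac{45299}{156}}} = \sqrt{462584 + \frac{1}{\frac{19641}{52}}} = \sqrt{462584 + \frac{52}{19641}} = \sqrt{\frac{9085612396}{19641}} = \frac{2 \sqrt{44612628267459}}{19641}$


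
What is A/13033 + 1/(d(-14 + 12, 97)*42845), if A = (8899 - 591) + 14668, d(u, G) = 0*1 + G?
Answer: 95487464873/54164691845 ≈ 1.7629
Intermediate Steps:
d(u, G) = G (d(u, G) = 0 + G = G)
A = 22976 (A = 8308 + 14668 = 22976)
A/13033 + 1/(d(-14 + 12, 97)*42845) = 22976/13033 + 1/(97*42845) = 22976*(1/13033) + (1/97)*(1/42845) = 22976/13033 + 1/4155965 = 95487464873/54164691845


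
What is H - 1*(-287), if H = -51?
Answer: 236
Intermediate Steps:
H - 1*(-287) = -51 - 1*(-287) = -51 + 287 = 236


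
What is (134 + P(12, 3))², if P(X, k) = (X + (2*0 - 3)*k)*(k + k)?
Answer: 23104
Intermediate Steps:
P(X, k) = 2*k*(X - 3*k) (P(X, k) = (X + (0 - 3)*k)*(2*k) = (X - 3*k)*(2*k) = 2*k*(X - 3*k))
(134 + P(12, 3))² = (134 + 2*3*(12 - 3*3))² = (134 + 2*3*(12 - 9))² = (134 + 2*3*3)² = (134 + 18)² = 152² = 23104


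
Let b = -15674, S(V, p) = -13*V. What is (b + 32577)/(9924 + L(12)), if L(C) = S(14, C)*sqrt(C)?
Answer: 13978781/8174024 + 1538173*sqrt(3)/24522072 ≈ 1.8188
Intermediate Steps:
L(C) = -182*sqrt(C) (L(C) = (-13*14)*sqrt(C) = -182*sqrt(C))
(b + 32577)/(9924 + L(12)) = (-15674 + 32577)/(9924 - 364*sqrt(3)) = 16903/(9924 - 364*sqrt(3))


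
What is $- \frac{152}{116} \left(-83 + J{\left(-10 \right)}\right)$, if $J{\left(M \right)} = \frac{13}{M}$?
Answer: $\frac{16017}{145} \approx 110.46$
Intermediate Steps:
$- \frac{152}{116} \left(-83 + J{\left(-10 \right)}\right) = - \frac{152}{116} \left(-83 + \frac{13}{-10}\right) = \left(-152\right) \frac{1}{116} \left(-83 + 13 \left(- \frac{1}{10}\right)\right) = - \frac{38 \left(-83 - \frac{13}{10}\right)}{29} = \left(- \frac{38}{29}\right) \left(- \frac{843}{10}\right) = \frac{16017}{145}$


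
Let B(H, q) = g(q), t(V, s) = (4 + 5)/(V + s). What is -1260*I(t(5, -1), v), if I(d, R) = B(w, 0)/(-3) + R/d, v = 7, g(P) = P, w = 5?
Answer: -3920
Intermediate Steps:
t(V, s) = 9/(V + s)
B(H, q) = q
I(d, R) = R/d (I(d, R) = 0/(-3) + R/d = 0*(-⅓) + R/d = 0 + R/d = R/d)
-1260*I(t(5, -1), v) = -1260*7/((9/(5 - 1))) = -1260*7/((9/4)) = -1260*7/((9*(¼))) = -1260*7/(9/4) = -1260*7*(4/9) = -1260*28/9 = -1*3920 = -3920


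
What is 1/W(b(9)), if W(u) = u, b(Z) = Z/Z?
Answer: 1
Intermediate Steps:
b(Z) = 1
1/W(b(9)) = 1/1 = 1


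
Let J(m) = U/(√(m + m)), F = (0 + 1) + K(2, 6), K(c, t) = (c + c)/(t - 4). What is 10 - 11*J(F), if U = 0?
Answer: 10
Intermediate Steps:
K(c, t) = 2*c/(-4 + t) (K(c, t) = (2*c)/(-4 + t) = 2*c/(-4 + t))
F = 3 (F = (0 + 1) + 2*2/(-4 + 6) = 1 + 2*2/2 = 1 + 2*2*(½) = 1 + 2 = 3)
J(m) = 0 (J(m) = 0/(√(m + m)) = 0/(√(2*m)) = 0/((√2*√m)) = 0*(√2/(2*√m)) = 0)
10 - 11*J(F) = 10 - 11*0 = 10 + 0 = 10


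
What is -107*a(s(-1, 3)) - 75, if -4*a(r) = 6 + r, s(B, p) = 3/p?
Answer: 449/4 ≈ 112.25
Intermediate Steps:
a(r) = -3/2 - r/4 (a(r) = -(6 + r)/4 = -3/2 - r/4)
-107*a(s(-1, 3)) - 75 = -107*(-3/2 - 3/(4*3)) - 75 = -107*(-3/2 - ¼*1) - 75 = -107*(-3/2 - ¼) - 75 = -107*(-7/4) - 75 = 749/4 - 75 = 449/4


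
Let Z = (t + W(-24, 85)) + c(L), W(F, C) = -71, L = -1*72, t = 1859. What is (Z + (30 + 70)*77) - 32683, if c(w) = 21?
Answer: -23174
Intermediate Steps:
L = -72
Z = 1809 (Z = (1859 - 71) + 21 = 1788 + 21 = 1809)
(Z + (30 + 70)*77) - 32683 = (1809 + (30 + 70)*77) - 32683 = (1809 + 100*77) - 32683 = (1809 + 7700) - 32683 = 9509 - 32683 = -23174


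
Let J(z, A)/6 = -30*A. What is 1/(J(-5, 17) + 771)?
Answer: -1/2289 ≈ -0.00043687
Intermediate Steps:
J(z, A) = -180*A (J(z, A) = 6*(-30*A) = -180*A)
1/(J(-5, 17) + 771) = 1/(-180*17 + 771) = 1/(-3060 + 771) = 1/(-2289) = -1/2289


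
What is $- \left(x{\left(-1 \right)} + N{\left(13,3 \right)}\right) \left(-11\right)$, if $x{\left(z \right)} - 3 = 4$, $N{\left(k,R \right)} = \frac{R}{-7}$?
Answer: $\frac{506}{7} \approx 72.286$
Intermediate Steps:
$N{\left(k,R \right)} = - \frac{R}{7}$ ($N{\left(k,R \right)} = R \left(- \frac{1}{7}\right) = - \frac{R}{7}$)
$x{\left(z \right)} = 7$ ($x{\left(z \right)} = 3 + 4 = 7$)
$- \left(x{\left(-1 \right)} + N{\left(13,3 \right)}\right) \left(-11\right) = - \left(7 - \frac{3}{7}\right) \left(-11\right) = - \frac{46 \left(-11\right)}{7} = \left(-1\right) \left(- \frac{506}{7}\right) = \frac{506}{7}$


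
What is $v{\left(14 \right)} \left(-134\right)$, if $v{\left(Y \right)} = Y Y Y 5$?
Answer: $-1838480$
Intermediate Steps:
$v{\left(Y \right)} = 5 Y^{3}$ ($v{\left(Y \right)} = Y^{2} Y 5 = Y^{3} \cdot 5 = 5 Y^{3}$)
$v{\left(14 \right)} \left(-134\right) = 5 \cdot 14^{3} \left(-134\right) = 5 \cdot 2744 \left(-134\right) = 13720 \left(-134\right) = -1838480$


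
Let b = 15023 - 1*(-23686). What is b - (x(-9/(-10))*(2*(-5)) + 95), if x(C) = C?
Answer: 38623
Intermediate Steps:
b = 38709 (b = 15023 + 23686 = 38709)
b - (x(-9/(-10))*(2*(-5)) + 95) = 38709 - ((-9/(-10))*(2*(-5)) + 95) = 38709 - (-9*(-⅒)*(-10) + 95) = 38709 - ((9/10)*(-10) + 95) = 38709 - (-9 + 95) = 38709 - 1*86 = 38709 - 86 = 38623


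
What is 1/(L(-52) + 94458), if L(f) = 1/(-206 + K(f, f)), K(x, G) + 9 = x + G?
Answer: 319/30132101 ≈ 1.0587e-5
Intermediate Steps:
K(x, G) = -9 + G + x (K(x, G) = -9 + (x + G) = -9 + (G + x) = -9 + G + x)
L(f) = 1/(-215 + 2*f) (L(f) = 1/(-206 + (-9 + f + f)) = 1/(-206 + (-9 + 2*f)) = 1/(-215 + 2*f))
1/(L(-52) + 94458) = 1/(1/(-215 + 2*(-52)) + 94458) = 1/(1/(-215 - 104) + 94458) = 1/(1/(-319) + 94458) = 1/(-1/319 + 94458) = 1/(30132101/319) = 319/30132101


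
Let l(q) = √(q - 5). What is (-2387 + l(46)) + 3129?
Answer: 742 + √41 ≈ 748.40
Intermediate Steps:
l(q) = √(-5 + q)
(-2387 + l(46)) + 3129 = (-2387 + √(-5 + 46)) + 3129 = (-2387 + √41) + 3129 = 742 + √41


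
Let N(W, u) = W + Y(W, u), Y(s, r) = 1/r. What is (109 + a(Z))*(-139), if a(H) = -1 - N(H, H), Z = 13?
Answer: -171526/13 ≈ -13194.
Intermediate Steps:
N(W, u) = W + 1/u
a(H) = -1 - H - 1/H (a(H) = -1 - (H + 1/H) = -1 + (-H - 1/H) = -1 - H - 1/H)
(109 + a(Z))*(-139) = (109 + (-1 - 1*13 - 1/13))*(-139) = (109 + (-1 - 13 - 1*1/13))*(-139) = (109 + (-1 - 13 - 1/13))*(-139) = (109 - 183/13)*(-139) = (1234/13)*(-139) = -171526/13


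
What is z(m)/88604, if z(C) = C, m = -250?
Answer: -125/44302 ≈ -0.0028215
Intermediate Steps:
z(m)/88604 = -250/88604 = -250*1/88604 = -125/44302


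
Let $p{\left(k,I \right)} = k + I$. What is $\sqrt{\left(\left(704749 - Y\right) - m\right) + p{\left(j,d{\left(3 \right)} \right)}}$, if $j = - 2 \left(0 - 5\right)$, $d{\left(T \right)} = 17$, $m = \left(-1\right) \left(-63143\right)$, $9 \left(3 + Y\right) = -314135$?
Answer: $\frac{\sqrt{6088859}}{3} \approx 822.52$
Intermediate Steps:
$Y = - \frac{314162}{9}$ ($Y = -3 + \frac{1}{9} \left(-314135\right) = -3 - \frac{314135}{9} = - \frac{314162}{9} \approx -34907.0$)
$m = 63143$
$j = 10$ ($j = \left(-2\right) \left(-5\right) = 10$)
$p{\left(k,I \right)} = I + k$
$\sqrt{\left(\left(704749 - Y\right) - m\right) + p{\left(j,d{\left(3 \right)} \right)}} = \sqrt{\left(\left(704749 - - \frac{314162}{9}\right) - 63143\right) + \left(17 + 10\right)} = \sqrt{\left(\left(704749 + \frac{314162}{9}\right) - 63143\right) + 27} = \sqrt{\left(\frac{6656903}{9} - 63143\right) + 27} = \sqrt{\frac{6088616}{9} + 27} = \sqrt{\frac{6088859}{9}} = \frac{\sqrt{6088859}}{3}$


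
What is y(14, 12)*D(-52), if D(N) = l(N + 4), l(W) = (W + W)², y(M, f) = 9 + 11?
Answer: 184320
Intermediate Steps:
y(M, f) = 20
l(W) = 4*W² (l(W) = (2*W)² = 4*W²)
D(N) = 4*(4 + N)² (D(N) = 4*(N + 4)² = 4*(4 + N)²)
y(14, 12)*D(-52) = 20*(4*(4 - 52)²) = 20*(4*(-48)²) = 20*(4*2304) = 20*9216 = 184320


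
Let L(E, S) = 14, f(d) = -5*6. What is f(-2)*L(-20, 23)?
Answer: -420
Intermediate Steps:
f(d) = -30
f(-2)*L(-20, 23) = -30*14 = -420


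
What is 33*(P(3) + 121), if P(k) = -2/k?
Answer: 3971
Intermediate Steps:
33*(P(3) + 121) = 33*(-2/3 + 121) = 33*(361/3) = 3971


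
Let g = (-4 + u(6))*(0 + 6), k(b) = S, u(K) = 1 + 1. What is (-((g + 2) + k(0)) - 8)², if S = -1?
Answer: 9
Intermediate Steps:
u(K) = 2
k(b) = -1
g = -12 (g = (-4 + 2)*(0 + 6) = -2*6 = -12)
(-((g + 2) + k(0)) - 8)² = (-((-12 + 2) - 1) - 8)² = (-(-10 - 1) - 8)² = (-1*(-11) - 8)² = (11 - 8)² = 3² = 9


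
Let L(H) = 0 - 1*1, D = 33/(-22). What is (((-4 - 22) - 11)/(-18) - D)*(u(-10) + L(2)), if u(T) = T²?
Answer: 352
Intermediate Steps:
D = -3/2 (D = 33*(-1/22) = -3/2 ≈ -1.5000)
L(H) = -1 (L(H) = 0 - 1 = -1)
(((-4 - 22) - 11)/(-18) - D)*(u(-10) + L(2)) = (((-4 - 22) - 11)/(-18) - 1*(-3/2))*((-10)² - 1) = ((-26 - 11)*(-1/18) + 3/2)*(100 - 1) = (-37*(-1/18) + 3/2)*99 = (37/18 + 3/2)*99 = (32/9)*99 = 352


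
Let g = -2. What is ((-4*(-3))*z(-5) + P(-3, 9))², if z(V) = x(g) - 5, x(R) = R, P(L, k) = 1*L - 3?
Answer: 8100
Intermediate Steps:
P(L, k) = -3 + L (P(L, k) = L - 3 = -3 + L)
z(V) = -7 (z(V) = -2 - 5 = -7)
((-4*(-3))*z(-5) + P(-3, 9))² = (-4*(-3)*(-7) + (-3 - 3))² = (12*(-7) - 6)² = (-84 - 6)² = (-90)² = 8100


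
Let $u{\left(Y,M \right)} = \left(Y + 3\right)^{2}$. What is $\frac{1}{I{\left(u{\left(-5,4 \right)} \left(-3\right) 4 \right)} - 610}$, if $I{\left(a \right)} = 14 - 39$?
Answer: $- \frac{1}{635} \approx -0.0015748$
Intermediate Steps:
$u{\left(Y,M \right)} = \left(3 + Y\right)^{2}$
$I{\left(a \right)} = -25$
$\frac{1}{I{\left(u{\left(-5,4 \right)} \left(-3\right) 4 \right)} - 610} = \frac{1}{-25 - 610} = \frac{1}{-635} = - \frac{1}{635}$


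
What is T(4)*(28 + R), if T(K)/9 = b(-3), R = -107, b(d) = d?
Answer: 2133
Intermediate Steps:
T(K) = -27 (T(K) = 9*(-3) = -27)
T(4)*(28 + R) = -27*(28 - 107) = -27*(-79) = 2133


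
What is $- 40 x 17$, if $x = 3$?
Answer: $-2040$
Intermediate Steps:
$- 40 x 17 = \left(-40\right) 3 \cdot 17 = \left(-120\right) 17 = -2040$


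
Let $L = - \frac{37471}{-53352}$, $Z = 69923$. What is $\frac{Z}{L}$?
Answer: $\frac{532933128}{5353} \approx 99558.0$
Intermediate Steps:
$L = \frac{37471}{53352}$ ($L = \left(-37471\right) \left(- \frac{1}{53352}\right) = \frac{37471}{53352} \approx 0.70234$)
$\frac{Z}{L} = \frac{69923}{\frac{37471}{53352}} = 69923 \cdot \frac{53352}{37471} = \frac{532933128}{5353}$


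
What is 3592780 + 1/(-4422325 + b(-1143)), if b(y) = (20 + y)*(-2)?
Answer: 15880371429619/4420079 ≈ 3.5928e+6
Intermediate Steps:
b(y) = -40 - 2*y
3592780 + 1/(-4422325 + b(-1143)) = 3592780 + 1/(-4422325 + (-40 - 2*(-1143))) = 3592780 + 1/(-4422325 + (-40 + 2286)) = 3592780 + 1/(-4422325 + 2246) = 3592780 + 1/(-4420079) = 3592780 - 1/4420079 = 15880371429619/4420079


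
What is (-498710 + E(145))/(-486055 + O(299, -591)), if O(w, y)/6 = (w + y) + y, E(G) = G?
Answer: 498565/491353 ≈ 1.0147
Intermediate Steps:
O(w, y) = 6*w + 12*y (O(w, y) = 6*((w + y) + y) = 6*(w + 2*y) = 6*w + 12*y)
(-498710 + E(145))/(-486055 + O(299, -591)) = (-498710 + 145)/(-486055 + (6*299 + 12*(-591))) = -498565/(-486055 + (1794 - 7092)) = -498565/(-486055 - 5298) = -498565/(-491353) = -498565*(-1/491353) = 498565/491353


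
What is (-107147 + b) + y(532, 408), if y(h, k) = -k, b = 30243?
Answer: -77312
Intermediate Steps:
(-107147 + b) + y(532, 408) = (-107147 + 30243) - 1*408 = -76904 - 408 = -77312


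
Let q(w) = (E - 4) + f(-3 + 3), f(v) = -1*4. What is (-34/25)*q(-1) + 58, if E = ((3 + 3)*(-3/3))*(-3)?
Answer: 222/5 ≈ 44.400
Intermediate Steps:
E = 18 (E = (6*(-3*⅓))*(-3) = (6*(-1))*(-3) = -6*(-3) = 18)
f(v) = -4
q(w) = 10 (q(w) = (18 - 4) - 4 = 14 - 4 = 10)
(-34/25)*q(-1) + 58 = -34/25*10 + 58 = -68/5 + 58 = 222/5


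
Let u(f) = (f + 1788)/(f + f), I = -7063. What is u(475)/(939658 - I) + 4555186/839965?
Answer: 819373526738299/151090375905350 ≈ 5.4231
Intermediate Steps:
u(f) = (1788 + f)/(2*f) (u(f) = (1788 + f)/((2*f)) = (1788 + f)*(1/(2*f)) = (1788 + f)/(2*f))
u(475)/(939658 - I) + 4555186/839965 = ((½)*(1788 + 475)/475)/(939658 - 1*(-7063)) + 4555186/839965 = ((½)*(1/475)*2263)/(939658 + 7063) + 4555186*(1/839965) = (2263/950)/946721 + 4555186/839965 = (2263/950)*(1/946721) + 4555186/839965 = 2263/899384950 + 4555186/839965 = 819373526738299/151090375905350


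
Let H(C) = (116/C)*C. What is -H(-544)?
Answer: -116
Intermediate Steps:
H(C) = 116
-H(-544) = -1*116 = -116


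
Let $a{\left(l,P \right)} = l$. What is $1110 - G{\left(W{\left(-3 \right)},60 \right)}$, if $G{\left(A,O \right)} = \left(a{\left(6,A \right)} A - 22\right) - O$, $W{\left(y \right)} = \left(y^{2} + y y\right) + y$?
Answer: $1102$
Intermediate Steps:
$W{\left(y \right)} = y + 2 y^{2}$ ($W{\left(y \right)} = \left(y^{2} + y^{2}\right) + y = 2 y^{2} + y = y + 2 y^{2}$)
$G{\left(A,O \right)} = -22 - O + 6 A$ ($G{\left(A,O \right)} = \left(6 A - 22\right) - O = \left(-22 + 6 A\right) - O = -22 - O + 6 A$)
$1110 - G{\left(W{\left(-3 \right)},60 \right)} = 1110 - \left(-22 - 60 + 6 \left(- 3 \left(1 + 2 \left(-3\right)\right)\right)\right) = 1110 - \left(-22 - 60 + 6 \left(- 3 \left(1 - 6\right)\right)\right) = 1110 - \left(-22 - 60 + 6 \left(\left(-3\right) \left(-5\right)\right)\right) = 1110 - \left(-22 - 60 + 6 \cdot 15\right) = 1110 - \left(-22 - 60 + 90\right) = 1110 - 8 = 1102$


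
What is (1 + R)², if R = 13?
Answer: 196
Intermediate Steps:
(1 + R)² = (1 + 13)² = 14² = 196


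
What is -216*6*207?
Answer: -268272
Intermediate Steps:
-216*6*207 = -1296*207 = -268272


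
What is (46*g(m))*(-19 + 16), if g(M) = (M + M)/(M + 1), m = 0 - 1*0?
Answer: 0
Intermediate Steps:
m = 0 (m = 0 + 0 = 0)
g(M) = 2*M/(1 + M) (g(M) = (2*M)/(1 + M) = 2*M/(1 + M))
(46*g(m))*(-19 + 16) = (46*(2*0/(1 + 0)))*(-19 + 16) = (46*(2*0/1))*(-3) = (46*(2*0*1))*(-3) = (46*0)*(-3) = 0*(-3) = 0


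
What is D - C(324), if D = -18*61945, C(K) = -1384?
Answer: -1113626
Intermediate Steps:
D = -1115010
D - C(324) = -1115010 - 1*(-1384) = -1115010 + 1384 = -1113626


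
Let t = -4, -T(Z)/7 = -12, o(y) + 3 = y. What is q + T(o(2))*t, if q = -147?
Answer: -483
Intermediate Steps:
o(y) = -3 + y
T(Z) = 84 (T(Z) = -7*(-12) = 84)
q + T(o(2))*t = -147 + 84*(-4) = -147 - 336 = -483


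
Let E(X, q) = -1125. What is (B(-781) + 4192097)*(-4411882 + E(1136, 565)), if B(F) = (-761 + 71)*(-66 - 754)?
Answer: -20996632766279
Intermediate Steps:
B(F) = 565800 (B(F) = -690*(-820) = 565800)
(B(-781) + 4192097)*(-4411882 + E(1136, 565)) = (565800 + 4192097)*(-4411882 - 1125) = 4757897*(-4413007) = -20996632766279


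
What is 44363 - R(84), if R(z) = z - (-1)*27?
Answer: 44252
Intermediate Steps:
R(z) = 27 + z (R(z) = z - 1*(-27) = z + 27 = 27 + z)
44363 - R(84) = 44363 - (27 + 84) = 44363 - 1*111 = 44363 - 111 = 44252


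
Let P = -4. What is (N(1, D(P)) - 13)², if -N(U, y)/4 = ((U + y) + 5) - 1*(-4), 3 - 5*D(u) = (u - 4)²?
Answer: 441/25 ≈ 17.640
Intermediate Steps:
D(u) = ⅗ - (-4 + u)²/5 (D(u) = ⅗ - (u - 4)²/5 = ⅗ - (-4 + u)²/5)
N(U, y) = -36 - 4*U - 4*y (N(U, y) = -4*(((U + y) + 5) - 1*(-4)) = -4*((5 + U + y) + 4) = -4*(9 + U + y) = -36 - 4*U - 4*y)
(N(1, D(P)) - 13)² = ((-36 - 4*1 - 4*(⅗ - (-4 - 4)²/5)) - 13)² = ((-36 - 4 - 4*(⅗ - ⅕*(-8)²)) - 13)² = ((-36 - 4 - 4*(⅗ - ⅕*64)) - 13)² = ((-36 - 4 - 4*(⅗ - 64/5)) - 13)² = ((-36 - 4 - 4*(-61/5)) - 13)² = ((-36 - 4 + 244/5) - 13)² = (44/5 - 13)² = (-21/5)² = 441/25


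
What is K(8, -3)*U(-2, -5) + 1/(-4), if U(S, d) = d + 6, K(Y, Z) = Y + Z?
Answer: 19/4 ≈ 4.7500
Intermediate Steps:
U(S, d) = 6 + d
K(8, -3)*U(-2, -5) + 1/(-4) = (8 - 3)*(6 - 5) + 1/(-4) = 5*1 - 1/4 = 5 - 1/4 = 19/4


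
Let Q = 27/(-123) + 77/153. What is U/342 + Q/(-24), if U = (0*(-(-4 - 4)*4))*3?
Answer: -445/37638 ≈ -0.011823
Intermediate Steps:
Q = 1780/6273 (Q = 27*(-1/123) + 77*(1/153) = -9/41 + 77/153 = 1780/6273 ≈ 0.28376)
U = 0 (U = (0*(-(-8)*4))*3 = (0*(-1*(-32)))*3 = (0*32)*3 = 0*3 = 0)
U/342 + Q/(-24) = 0/342 + (1780/6273)/(-24) = 0*(1/342) + (1780/6273)*(-1/24) = 0 - 445/37638 = -445/37638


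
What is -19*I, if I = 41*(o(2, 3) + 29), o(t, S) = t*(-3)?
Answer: -17917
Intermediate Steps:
o(t, S) = -3*t
I = 943 (I = 41*(-3*2 + 29) = 41*(-6 + 29) = 41*23 = 943)
-19*I = -19*943 = -17917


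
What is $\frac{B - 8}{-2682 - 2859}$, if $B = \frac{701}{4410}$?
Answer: $\frac{34579}{24435810} \approx 0.0014151$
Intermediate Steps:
$B = \frac{701}{4410}$ ($B = 701 \cdot \frac{1}{4410} = \frac{701}{4410} \approx 0.15896$)
$\frac{B - 8}{-2682 - 2859} = \frac{\frac{701}{4410} - 8}{-2682 - 2859} = - \frac{34579}{4410 \left(-5541\right)} = \left(- \frac{34579}{4410}\right) \left(- \frac{1}{5541}\right) = \frac{34579}{24435810}$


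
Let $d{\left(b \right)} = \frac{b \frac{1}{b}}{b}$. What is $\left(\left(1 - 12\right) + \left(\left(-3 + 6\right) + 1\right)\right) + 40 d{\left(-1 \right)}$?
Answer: $-47$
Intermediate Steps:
$d{\left(b \right)} = \frac{1}{b}$ ($d{\left(b \right)} = 1 \frac{1}{b} = \frac{1}{b}$)
$\left(\left(1 - 12\right) + \left(\left(-3 + 6\right) + 1\right)\right) + 40 d{\left(-1 \right)} = \left(\left(1 - 12\right) + \left(\left(-3 + 6\right) + 1\right)\right) + \frac{40}{-1} = \left(-11 + \left(3 + 1\right)\right) + 40 \left(-1\right) = \left(-11 + 4\right) - 40 = -7 - 40 = -47$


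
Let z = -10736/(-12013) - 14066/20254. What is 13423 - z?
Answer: 3063714010/228247 ≈ 13423.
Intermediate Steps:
z = 45471/228247 (z = -10736*(-1/12013) - 14066*1/20254 = 10736/12013 - 541/779 = 45471/228247 ≈ 0.19922)
13423 - z = 13423 - 1*45471/228247 = 13423 - 45471/228247 = 3063714010/228247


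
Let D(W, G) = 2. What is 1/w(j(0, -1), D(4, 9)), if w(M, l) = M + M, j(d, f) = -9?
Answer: -1/18 ≈ -0.055556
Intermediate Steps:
w(M, l) = 2*M
1/w(j(0, -1), D(4, 9)) = 1/(2*(-9)) = 1/(-18) = -1/18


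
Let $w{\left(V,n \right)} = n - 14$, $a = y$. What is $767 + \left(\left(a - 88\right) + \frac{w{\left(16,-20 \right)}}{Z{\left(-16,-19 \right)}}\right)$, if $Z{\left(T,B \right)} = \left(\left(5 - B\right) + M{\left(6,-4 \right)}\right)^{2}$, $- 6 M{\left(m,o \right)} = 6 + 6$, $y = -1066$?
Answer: $- \frac{93671}{242} \approx -387.07$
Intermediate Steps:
$M{\left(m,o \right)} = -2$ ($M{\left(m,o \right)} = - \frac{6 + 6}{6} = \left(- \frac{1}{6}\right) 12 = -2$)
$a = -1066$
$w{\left(V,n \right)} = -14 + n$
$Z{\left(T,B \right)} = \left(3 - B\right)^{2}$ ($Z{\left(T,B \right)} = \left(\left(5 - B\right) - 2\right)^{2} = \left(3 - B\right)^{2}$)
$767 + \left(\left(a - 88\right) + \frac{w{\left(16,-20 \right)}}{Z{\left(-16,-19 \right)}}\right) = 767 + \left(\left(-1066 - 88\right) + \frac{-14 - 20}{\left(-3 - 19\right)^{2}}\right) = 767 - \left(1154 + \frac{34}{\left(-22\right)^{2}}\right) = 767 - \left(1154 + \frac{34}{484}\right) = 767 - \frac{279285}{242} = - \frac{93671}{242}$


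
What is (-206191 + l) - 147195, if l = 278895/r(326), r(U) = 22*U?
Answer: -2534205497/7172 ≈ -3.5335e+5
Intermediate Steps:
l = 278895/7172 (l = 278895/((22*326)) = 278895/7172 ≈ 38.887)
(-206191 + l) - 147195 = (-206191 + 278895/7172) - 147195 = -1478522957/7172 - 147195 = -2534205497/7172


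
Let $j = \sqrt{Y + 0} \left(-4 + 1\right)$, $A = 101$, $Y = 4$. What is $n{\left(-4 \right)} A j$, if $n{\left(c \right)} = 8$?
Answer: $-4848$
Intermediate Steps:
$j = -6$ ($j = \sqrt{4 + 0} \left(-4 + 1\right) = \sqrt{4} \left(-3\right) = 2 \left(-3\right) = -6$)
$n{\left(-4 \right)} A j = 8 \cdot 101 \left(-6\right) = 808 \left(-6\right) = -4848$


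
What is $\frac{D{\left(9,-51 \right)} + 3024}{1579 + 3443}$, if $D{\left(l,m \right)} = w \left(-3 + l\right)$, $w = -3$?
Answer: $\frac{167}{279} \approx 0.59857$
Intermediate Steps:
$D{\left(l,m \right)} = 9 - 3 l$ ($D{\left(l,m \right)} = - 3 \left(-3 + l\right) = 9 - 3 l$)
$\frac{D{\left(9,-51 \right)} + 3024}{1579 + 3443} = \frac{\left(9 - 27\right) + 3024}{1579 + 3443} = \frac{\left(9 - 27\right) + 3024}{5022} = \left(-18 + 3024\right) \frac{1}{5022} = 3006 \cdot \frac{1}{5022} = \frac{167}{279}$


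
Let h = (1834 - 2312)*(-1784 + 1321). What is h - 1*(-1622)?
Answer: 222936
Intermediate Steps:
h = 221314 (h = -478*(-463) = 221314)
h - 1*(-1622) = 221314 - 1*(-1622) = 221314 + 1622 = 222936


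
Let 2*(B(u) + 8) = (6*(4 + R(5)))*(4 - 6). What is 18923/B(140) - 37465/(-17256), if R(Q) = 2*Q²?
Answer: -78524227/1432248 ≈ -54.826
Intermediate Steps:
B(u) = -332 (B(u) = -8 + ((6*(4 + 2*5²))*(4 - 6))/2 = -8 + ((6*(4 + 2*25))*(-2))/2 = -8 + ((6*(4 + 50))*(-2))/2 = -8 + ((6*54)*(-2))/2 = -8 + (324*(-2))/2 = -8 + (½)*(-648) = -8 - 324 = -332)
18923/B(140) - 37465/(-17256) = 18923/(-332) - 37465/(-17256) = 18923*(-1/332) - 37465*(-1/17256) = -18923/332 + 37465/17256 = -78524227/1432248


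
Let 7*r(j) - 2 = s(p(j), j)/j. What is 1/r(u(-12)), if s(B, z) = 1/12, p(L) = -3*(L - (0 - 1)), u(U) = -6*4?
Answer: 2016/575 ≈ 3.5061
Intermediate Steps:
u(U) = -24
p(L) = -3 - 3*L (p(L) = -3*(L - 1*(-1)) = -3*(L + 1) = -3*(1 + L) = -3 - 3*L)
s(B, z) = 1/12
r(j) = 2/7 + 1/(84*j) (r(j) = 2/7 + (1/(12*j))/7 = 2/7 + 1/(84*j))
1/r(u(-12)) = 1/((1/84)*(1 + 24*(-24))/(-24)) = 1/((1/84)*(-1/24)*(1 - 576)) = 1/((1/84)*(-1/24)*(-575)) = 1/(575/2016) = 2016/575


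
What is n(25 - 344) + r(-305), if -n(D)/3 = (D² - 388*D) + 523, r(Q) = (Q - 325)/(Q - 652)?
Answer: -216335382/319 ≈ -6.7817e+5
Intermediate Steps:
r(Q) = (-325 + Q)/(-652 + Q)
n(D) = -1569 - 3*D² + 1164*D (n(D) = -3*((D² - 388*D) + 523) = -3*(523 + D² - 388*D) = -1569 - 3*D² + 1164*D)
n(25 - 344) + r(-305) = (-1569 - 3*(25 - 344)² + 1164*(25 - 344)) + (-325 - 305)/(-652 - 305) = (-1569 - 3*(-319)² + 1164*(-319)) - 630/(-957) = (-1569 - 3*101761 - 371316) - 1/957*(-630) = (-1569 - 305283 - 371316) + 210/319 = -678168 + 210/319 = -216335382/319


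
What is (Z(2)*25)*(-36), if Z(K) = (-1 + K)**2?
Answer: -900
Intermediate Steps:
(Z(2)*25)*(-36) = ((-1 + 2)**2*25)*(-36) = (1**2*25)*(-36) = (1*25)*(-36) = 25*(-36) = -900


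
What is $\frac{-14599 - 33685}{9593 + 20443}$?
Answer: $- \frac{12071}{7509} \approx -1.6075$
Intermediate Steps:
$\frac{-14599 - 33685}{9593 + 20443} = - \frac{48284}{30036} = \left(-48284\right) \frac{1}{30036} = - \frac{12071}{7509}$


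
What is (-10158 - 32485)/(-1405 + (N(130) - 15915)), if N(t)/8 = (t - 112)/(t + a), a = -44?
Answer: 1833649/744688 ≈ 2.4623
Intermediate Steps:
N(t) = 8*(-112 + t)/(-44 + t) (N(t) = 8*((t - 112)/(t - 44)) = 8*((-112 + t)/(-44 + t)) = 8*(-112 + t)/(-44 + t))
(-10158 - 32485)/(-1405 + (N(130) - 15915)) = (-10158 - 32485)/(-1405 + (8*(-112 + 130)/(-44 + 130) - 15915)) = -42643/(-1405 + (8*18/86 - 15915)) = -42643/(-1405 + (8*(1/86)*18 - 15915)) = -42643/(-1405 + (72/43 - 15915)) = -42643/(-1405 - 684273/43) = -42643/(-744688/43) = -42643*(-43/744688) = 1833649/744688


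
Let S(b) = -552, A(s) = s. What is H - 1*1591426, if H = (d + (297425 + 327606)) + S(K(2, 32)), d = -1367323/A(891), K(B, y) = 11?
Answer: -862917100/891 ≈ -9.6848e+5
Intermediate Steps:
d = -1367323/891 ≈ -1534.6
H = 555043466/891 (H = (-1367323/891 + (297425 + 327606)) - 552 = (-1367323/891 + 625031) - 552 = 555535298/891 - 552 = 555043466/891 ≈ 6.2294e+5)
H - 1*1591426 = 555043466/891 - 1*1591426 = 555043466/891 - 1591426 = -862917100/891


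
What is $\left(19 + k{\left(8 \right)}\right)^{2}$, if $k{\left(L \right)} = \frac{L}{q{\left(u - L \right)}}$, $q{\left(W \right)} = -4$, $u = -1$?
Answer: $289$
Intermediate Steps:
$k{\left(L \right)} = - \frac{L}{4}$ ($k{\left(L \right)} = \frac{L}{-4} = L \left(- \frac{1}{4}\right) = - \frac{L}{4}$)
$\left(19 + k{\left(8 \right)}\right)^{2} = \left(19 - 2\right)^{2} = 17^{2} = 289$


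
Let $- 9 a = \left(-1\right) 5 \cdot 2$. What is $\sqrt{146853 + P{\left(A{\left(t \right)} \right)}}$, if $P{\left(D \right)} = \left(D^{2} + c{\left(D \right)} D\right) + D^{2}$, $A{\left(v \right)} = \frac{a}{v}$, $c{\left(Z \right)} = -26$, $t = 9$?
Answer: $\frac{\sqrt{963481673}}{81} \approx 383.21$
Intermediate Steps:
$a = \frac{10}{9}$ ($a = - \frac{\left(-1\right) 5 \cdot 2}{9} = - \frac{\left(-5\right) 2}{9} = \left(- \frac{1}{9}\right) \left(-10\right) = \frac{10}{9} \approx 1.1111$)
$A{\left(v \right)} = \frac{10}{9 v}$
$P{\left(D \right)} = - 26 D + 2 D^{2}$ ($P{\left(D \right)} = \left(D^{2} - 26 D\right) + D^{2} = - 26 D + 2 D^{2}$)
$\sqrt{146853 + P{\left(A{\left(t \right)} \right)}} = \sqrt{146853 + 2 \frac{10}{9 \cdot 9} \left(-13 + \frac{10}{9 \cdot 9}\right)} = \sqrt{146853 + 2 \cdot \frac{10}{9} \cdot \frac{1}{9} \left(-13 + \frac{10}{9} \cdot \frac{1}{9}\right)} = \sqrt{146853 + 2 \cdot \frac{10}{81} \left(-13 + \frac{10}{81}\right)} = \sqrt{146853 + 2 \cdot \frac{10}{81} \left(- \frac{1043}{81}\right)} = \sqrt{146853 - \frac{20860}{6561}} = \sqrt{\frac{963481673}{6561}} = \frac{\sqrt{963481673}}{81}$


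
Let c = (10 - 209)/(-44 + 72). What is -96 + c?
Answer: -2887/28 ≈ -103.11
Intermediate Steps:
c = -199/28 ≈ -7.1071
-96 + c = -96 - 199/28 = -2887/28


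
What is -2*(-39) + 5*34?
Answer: 248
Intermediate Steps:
-2*(-39) + 5*34 = 78 + 170 = 248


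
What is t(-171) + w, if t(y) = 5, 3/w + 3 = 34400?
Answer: 171988/34397 ≈ 5.0001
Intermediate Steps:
w = 3/34397 (w = 3/(-3 + 34400) = 3/34397 ≈ 8.7217e-5)
t(-171) + w = 5 + 3/34397 = 171988/34397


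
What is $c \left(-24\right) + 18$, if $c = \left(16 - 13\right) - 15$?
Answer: $306$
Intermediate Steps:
$c = -12$ ($c = 3 - 15 = -12$)
$c \left(-24\right) + 18 = \left(-12\right) \left(-24\right) + 18 = 288 + 18 = 306$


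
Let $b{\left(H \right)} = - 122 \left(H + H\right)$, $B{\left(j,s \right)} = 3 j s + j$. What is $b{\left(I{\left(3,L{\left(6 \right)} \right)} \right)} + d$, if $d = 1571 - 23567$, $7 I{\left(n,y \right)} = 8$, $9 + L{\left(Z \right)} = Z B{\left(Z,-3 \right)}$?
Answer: $- \frac{155924}{7} \approx -22275.0$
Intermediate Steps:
$B{\left(j,s \right)} = j + 3 j s$ ($B{\left(j,s \right)} = 3 j s + j = j + 3 j s$)
$L{\left(Z \right)} = -9 - 8 Z^{2}$ ($L{\left(Z \right)} = -9 + Z Z \left(1 + 3 \left(-3\right)\right) = -9 + Z Z \left(1 - 9\right) = -9 + Z Z \left(-8\right) = -9 + Z \left(- 8 Z\right) = -9 - 8 Z^{2}$)
$I{\left(n,y \right)} = \frac{8}{7}$ ($I{\left(n,y \right)} = \frac{1}{7} \cdot 8 = \frac{8}{7}$)
$b{\left(H \right)} = - 244 H$ ($b{\left(H \right)} = - 122 \cdot 2 H = - 244 H$)
$d = -21996$
$b{\left(I{\left(3,L{\left(6 \right)} \right)} \right)} + d = \left(-244\right) \frac{8}{7} - 21996 = - \frac{1952}{7} - 21996 = - \frac{155924}{7}$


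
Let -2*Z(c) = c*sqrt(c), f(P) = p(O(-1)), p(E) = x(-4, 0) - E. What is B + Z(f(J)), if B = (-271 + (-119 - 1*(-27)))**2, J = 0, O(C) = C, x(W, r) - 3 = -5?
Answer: 131769 + I/2 ≈ 1.3177e+5 + 0.5*I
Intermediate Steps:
x(W, r) = -2 (x(W, r) = 3 - 5 = -2)
p(E) = -2 - E
f(P) = -1 (f(P) = -2 - 1*(-1) = -2 + 1 = -1)
Z(c) = -c**(3/2)/2 (Z(c) = -c*sqrt(c)/2 = -c**(3/2)/2)
B = 131769 (B = (-271 + (-119 + 27))**2 = (-271 - 92)**2 = (-363)**2 = 131769)
B + Z(f(J)) = 131769 - (-1)*I/2 = 131769 + I/2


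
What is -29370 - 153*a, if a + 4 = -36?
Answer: -23250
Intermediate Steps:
a = -40 (a = -4 - 36 = -40)
-29370 - 153*a = -29370 - 153*(-40) = -29370 + 6120 = -23250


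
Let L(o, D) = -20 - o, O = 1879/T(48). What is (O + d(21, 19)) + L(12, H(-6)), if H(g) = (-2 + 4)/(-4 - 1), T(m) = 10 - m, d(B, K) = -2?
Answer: -3171/38 ≈ -83.447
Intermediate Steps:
O = -1879/38 (O = 1879/(10 - 1*48) = 1879/(10 - 48) = 1879/(-38) = 1879*(-1/38) = -1879/38 ≈ -49.447)
H(g) = -⅖ (H(g) = 2/(-5) = 2*(-⅕) = -⅖)
(O + d(21, 19)) + L(12, H(-6)) = (-1879/38 - 2) + (-20 - 1*12) = -1955/38 + (-20 - 12) = -1955/38 - 32 = -3171/38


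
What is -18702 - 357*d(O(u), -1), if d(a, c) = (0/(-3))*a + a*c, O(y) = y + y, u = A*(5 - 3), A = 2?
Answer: -15846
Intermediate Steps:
u = 4 (u = 2*(5 - 3) = 2*2 = 4)
O(y) = 2*y
d(a, c) = a*c (d(a, c) = (0*(-1/3))*a + a*c = 0*a + a*c = 0 + a*c = a*c)
-18702 - 357*d(O(u), -1) = -18702 - 357*2*4*(-1) = -18702 - 2856*(-1) = -18702 - 357*(-8) = -18702 + 2856 = -15846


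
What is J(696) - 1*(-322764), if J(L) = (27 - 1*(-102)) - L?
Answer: 322197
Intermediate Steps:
J(L) = 129 - L (J(L) = (27 + 102) - L = 129 - L)
J(696) - 1*(-322764) = (129 - 1*696) - 1*(-322764) = (129 - 696) + 322764 = -567 + 322764 = 322197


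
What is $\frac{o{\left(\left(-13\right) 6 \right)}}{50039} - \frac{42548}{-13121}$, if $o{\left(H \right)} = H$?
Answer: $\frac{2128035934}{656561719} \approx 3.2412$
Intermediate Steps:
$\frac{o{\left(\left(-13\right) 6 \right)}}{50039} - \frac{42548}{-13121} = \frac{\left(-13\right) 6}{50039} - \frac{42548}{-13121} = \left(-78\right) \frac{1}{50039} - - \frac{42548}{13121} = - \frac{78}{50039} + \frac{42548}{13121} = \frac{2128035934}{656561719}$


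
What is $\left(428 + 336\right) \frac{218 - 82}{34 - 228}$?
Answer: $- \frac{51952}{97} \approx -535.59$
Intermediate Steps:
$\left(428 + 336\right) \frac{218 - 82}{34 - 228} = 764 \frac{136}{-194} = 764 \cdot 136 \left(- \frac{1}{194}\right) = 764 \left(- \frac{68}{97}\right) = - \frac{51952}{97}$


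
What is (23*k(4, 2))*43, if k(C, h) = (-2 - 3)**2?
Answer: 24725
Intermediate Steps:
k(C, h) = 25 (k(C, h) = (-5)**2 = 25)
(23*k(4, 2))*43 = (23*25)*43 = 575*43 = 24725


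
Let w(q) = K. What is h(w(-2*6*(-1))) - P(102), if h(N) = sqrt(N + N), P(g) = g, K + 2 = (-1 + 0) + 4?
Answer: -102 + sqrt(2) ≈ -100.59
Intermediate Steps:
K = 1 (K = -2 + ((-1 + 0) + 4) = -2 + (-1 + 4) = -2 + 3 = 1)
w(q) = 1
h(N) = sqrt(2)*sqrt(N) (h(N) = sqrt(2*N) = sqrt(2)*sqrt(N))
h(w(-2*6*(-1))) - P(102) = sqrt(2)*sqrt(1) - 1*102 = sqrt(2)*1 - 102 = sqrt(2) - 102 = -102 + sqrt(2)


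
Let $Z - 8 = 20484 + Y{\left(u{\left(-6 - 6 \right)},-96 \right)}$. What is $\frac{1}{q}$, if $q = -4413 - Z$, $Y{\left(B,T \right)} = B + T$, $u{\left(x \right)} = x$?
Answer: $- \frac{1}{24797} \approx -4.0327 \cdot 10^{-5}$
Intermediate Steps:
$Z = 20384$ ($Z = 8 + \left(20484 - 108\right) = 8 + 20376 = 20384$)
$q = -24797$ ($q = -4413 - 20384 = -24797$)
$\frac{1}{q} = \frac{1}{-24797} = - \frac{1}{24797}$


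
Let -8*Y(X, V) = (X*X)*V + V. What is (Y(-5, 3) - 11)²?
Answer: 6889/16 ≈ 430.56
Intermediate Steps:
Y(X, V) = -V/8 - V*X²/8 (Y(X, V) = -((X*X)*V + V)/8 = -(X²*V + V)/8 = -(V*X² + V)/8 = -(V + V*X²)/8 = -V/8 - V*X²/8)
(Y(-5, 3) - 11)² = (-⅛*3*(1 + (-5)²) - 11)² = (-⅛*3*(1 + 25) - 11)² = (-⅛*3*26 - 11)² = (-39/4 - 11)² = (-83/4)² = 6889/16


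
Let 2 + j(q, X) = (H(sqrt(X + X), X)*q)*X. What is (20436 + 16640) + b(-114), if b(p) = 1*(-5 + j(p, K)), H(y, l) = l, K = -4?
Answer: 35245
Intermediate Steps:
j(q, X) = -2 + q*X**2 (j(q, X) = -2 + (X*q)*X = -2 + q*X**2)
b(p) = -7 + 16*p (b(p) = 1*(-5 + (-2 + p*(-4)**2)) = 1*(-5 + (-2 + p*16)) = 1*(-5 + (-2 + 16*p)) = 1*(-7 + 16*p) = -7 + 16*p)
(20436 + 16640) + b(-114) = (20436 + 16640) + (-7 + 16*(-114)) = 37076 + (-7 - 1824) = 37076 - 1831 = 35245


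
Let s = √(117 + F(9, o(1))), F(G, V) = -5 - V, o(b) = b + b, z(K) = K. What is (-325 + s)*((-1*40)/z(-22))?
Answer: -6500/11 + 20*√110/11 ≈ -571.84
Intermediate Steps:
o(b) = 2*b
s = √110 (s = √(117 + (-5 - 2)) = √(117 - 7) = √110 ≈ 10.488)
(-325 + s)*((-1*40)/z(-22)) = (-325 + √110)*(-1*40/(-22)) = (-325 + √110)*(-40*(-1/22)) = (-325 + √110)*(20/11) = -6500/11 + 20*√110/11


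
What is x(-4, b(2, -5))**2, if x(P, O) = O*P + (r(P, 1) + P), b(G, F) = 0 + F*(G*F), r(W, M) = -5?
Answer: 43681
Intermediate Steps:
b(G, F) = G*F**2 (b(G, F) = 0 + F*(F*G) = 0 + G*F**2 = G*F**2)
x(P, O) = -5 + P + O*P (x(P, O) = O*P + (-5 + P) = -5 + P + O*P)
x(-4, b(2, -5))**2 = (-5 - 4 + (2*(-5)**2)*(-4))**2 = (-5 - 4 + (2*25)*(-4))**2 = (-5 - 4 + 50*(-4))**2 = (-5 - 4 - 200)**2 = (-209)**2 = 43681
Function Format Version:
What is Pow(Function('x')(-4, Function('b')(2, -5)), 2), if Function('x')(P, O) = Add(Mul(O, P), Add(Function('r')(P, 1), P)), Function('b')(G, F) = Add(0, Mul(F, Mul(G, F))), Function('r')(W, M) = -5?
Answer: 43681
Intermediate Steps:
Function('b')(G, F) = Mul(G, Pow(F, 2)) (Function('b')(G, F) = Add(0, Mul(F, Mul(F, G))) = Add(0, Mul(G, Pow(F, 2))) = Mul(G, Pow(F, 2)))
Function('x')(P, O) = Add(-5, P, Mul(O, P)) (Function('x')(P, O) = Add(Mul(O, P), Add(-5, P)) = Add(-5, P, Mul(O, P)))
Pow(Function('x')(-4, Function('b')(2, -5)), 2) = Pow(Add(-5, -4, Mul(Mul(2, Pow(-5, 2)), -4)), 2) = Pow(Add(-5, -4, Mul(Mul(2, 25), -4)), 2) = Pow(Add(-5, -4, Mul(50, -4)), 2) = Pow(Add(-5, -4, -200), 2) = Pow(-209, 2) = 43681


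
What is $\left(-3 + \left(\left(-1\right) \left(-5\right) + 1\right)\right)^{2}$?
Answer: $9$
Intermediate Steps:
$\left(-3 + \left(\left(-1\right) \left(-5\right) + 1\right)\right)^{2} = \left(-3 + \left(5 + 1\right)\right)^{2} = \left(-3 + 6\right)^{2} = 3^{2} = 9$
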